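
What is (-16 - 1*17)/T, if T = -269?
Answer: 33/269 ≈ 0.12268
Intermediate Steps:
(-16 - 1*17)/T = (-16 - 1*17)/(-269) = -(-16 - 17)/269 = -1/269*(-33) = 33/269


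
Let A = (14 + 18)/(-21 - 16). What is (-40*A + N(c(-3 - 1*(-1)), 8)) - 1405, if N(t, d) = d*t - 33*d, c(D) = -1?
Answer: -60769/37 ≈ -1642.4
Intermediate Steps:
A = -32/37 (A = 32/(-37) = 32*(-1/37) = -32/37 ≈ -0.86486)
N(t, d) = -33*d + d*t
(-40*A + N(c(-3 - 1*(-1)), 8)) - 1405 = (-40*(-32/37) + 8*(-33 - 1)) - 1405 = (1280/37 + 8*(-34)) - 1405 = (1280/37 - 272) - 1405 = -8784/37 - 1405 = -60769/37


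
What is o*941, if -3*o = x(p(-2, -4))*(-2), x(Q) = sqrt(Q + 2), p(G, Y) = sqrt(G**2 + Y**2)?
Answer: 1882*sqrt(2 + 2*sqrt(5))/3 ≈ 1596.0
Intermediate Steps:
x(Q) = sqrt(2 + Q)
o = 2*sqrt(2 + 2*sqrt(5))/3 (o = -sqrt(2 + sqrt((-2)**2 + (-4)**2))*(-2)/3 = -sqrt(2 + sqrt(4 + 16))*(-2)/3 = -sqrt(2 + sqrt(20))*(-2)/3 = -sqrt(2 + 2*sqrt(5))*(-2)/3 = -(-2)*sqrt(2 + 2*sqrt(5))/3 = 2*sqrt(2 + 2*sqrt(5))/3 ≈ 1.6960)
o*941 = (2*sqrt(2 + 2*sqrt(5))/3)*941 = 1882*sqrt(2 + 2*sqrt(5))/3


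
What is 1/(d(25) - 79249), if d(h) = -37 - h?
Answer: -1/79311 ≈ -1.2609e-5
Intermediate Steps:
1/(d(25) - 79249) = 1/((-37 - 1*25) - 79249) = 1/((-37 - 25) - 79249) = 1/(-62 - 79249) = 1/(-79311) = -1/79311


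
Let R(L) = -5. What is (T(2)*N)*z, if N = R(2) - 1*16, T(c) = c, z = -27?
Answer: 1134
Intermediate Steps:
N = -21 (N = -5 - 1*16 = -5 - 16 = -21)
(T(2)*N)*z = (2*(-21))*(-27) = -42*(-27) = 1134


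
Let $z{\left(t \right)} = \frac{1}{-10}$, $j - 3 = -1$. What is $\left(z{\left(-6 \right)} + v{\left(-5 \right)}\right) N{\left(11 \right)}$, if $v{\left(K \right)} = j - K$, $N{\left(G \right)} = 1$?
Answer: $\frac{69}{10} \approx 6.9$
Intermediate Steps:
$j = 2$ ($j = 3 - 1 = 2$)
$z{\left(t \right)} = - \frac{1}{10}$
$v{\left(K \right)} = 2 - K$
$\left(z{\left(-6 \right)} + v{\left(-5 \right)}\right) N{\left(11 \right)} = \left(- \frac{1}{10} + \left(2 - -5\right)\right) 1 = \left(- \frac{1}{10} + \left(2 + 5\right)\right) 1 = \left(- \frac{1}{10} + 7\right) 1 = \frac{69}{10} \cdot 1 = \frac{69}{10}$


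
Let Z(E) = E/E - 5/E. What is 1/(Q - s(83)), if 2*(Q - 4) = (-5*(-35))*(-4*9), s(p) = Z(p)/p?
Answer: -6889/21672872 ≈ -0.00031786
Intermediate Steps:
Z(E) = 1 - 5/E
s(p) = (-5 + p)/p² (s(p) = ((-5 + p)/p)/p = (-5 + p)/p²)
Q = -3146 (Q = 4 + ((-5*(-35))*(-4*9))/2 = 4 + (175*(-36))/2 = 4 + (½)*(-6300) = 4 - 3150 = -3146)
1/(Q - s(83)) = 1/(-3146 - (-5 + 83)/83²) = 1/(-3146 - 78/6889) = 1/(-21672872/6889) = -6889/21672872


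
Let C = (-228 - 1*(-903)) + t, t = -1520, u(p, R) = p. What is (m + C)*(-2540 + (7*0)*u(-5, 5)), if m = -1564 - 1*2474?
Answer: 12402820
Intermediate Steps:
C = -845 (C = (-228 - 1*(-903)) - 1520 = (-228 + 903) - 1520 = 675 - 1520 = -845)
m = -4038 (m = -1564 - 2474 = -4038)
(m + C)*(-2540 + (7*0)*u(-5, 5)) = (-4038 - 845)*(-2540 + (7*0)*(-5)) = -4883*(-2540 + 0*(-5)) = -4883*(-2540 + 0) = -4883*(-2540) = 12402820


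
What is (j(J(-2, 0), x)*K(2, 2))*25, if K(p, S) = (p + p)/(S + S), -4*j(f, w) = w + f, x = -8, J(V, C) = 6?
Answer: 25/2 ≈ 12.500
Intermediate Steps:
j(f, w) = -f/4 - w/4 (j(f, w) = -(w + f)/4 = -(f + w)/4 = -f/4 - w/4)
K(p, S) = p/S (K(p, S) = (2*p)/((2*S)) = (2*p)*(1/(2*S)) = p/S)
(j(J(-2, 0), x)*K(2, 2))*25 = ((-¼*6 - ¼*(-8))*(2/2))*25 = ((-3/2 + 2)*(2*(½)))*25 = ((½)*1)*25 = (½)*25 = 25/2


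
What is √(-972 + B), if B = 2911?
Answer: √1939 ≈ 44.034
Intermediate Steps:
√(-972 + B) = √(-972 + 2911) = √1939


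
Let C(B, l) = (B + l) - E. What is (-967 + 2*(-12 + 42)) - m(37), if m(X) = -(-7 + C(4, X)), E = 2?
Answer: -875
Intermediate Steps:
C(B, l) = -2 + B + l (C(B, l) = (B + l) - 1*2 = (B + l) - 2 = -2 + B + l)
m(X) = 5 - X (m(X) = -(-7 + (-2 + 4 + X)) = -(-7 + (2 + X)) = -(-5 + X) = 5 - X)
(-967 + 2*(-12 + 42)) - m(37) = (-967 + 2*(-12 + 42)) - (5 - 1*37) = (-967 + 2*30) - (5 - 37) = (-967 + 60) - 1*(-32) = -907 + 32 = -875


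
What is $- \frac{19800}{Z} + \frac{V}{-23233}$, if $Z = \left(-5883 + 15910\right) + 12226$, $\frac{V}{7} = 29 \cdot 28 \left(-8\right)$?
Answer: $\frac{7167208}{6714337} \approx 1.0674$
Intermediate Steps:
$V = -45472$ ($V = 7 \cdot 29 \cdot 28 \left(-8\right) = 7 \cdot 812 \left(-8\right) = 7 \left(-6496\right) = -45472$)
$Z = 22253$ ($Z = 10027 + 12226 = 22253$)
$- \frac{19800}{Z} + \frac{V}{-23233} = - \frac{19800}{22253} - \frac{45472}{-23233} = \left(-19800\right) \frac{1}{22253} - - \frac{6496}{3319} = - \frac{1800}{2023} + \frac{6496}{3319} = \frac{7167208}{6714337}$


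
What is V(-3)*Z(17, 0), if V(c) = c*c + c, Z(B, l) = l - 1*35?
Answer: -210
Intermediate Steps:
Z(B, l) = -35 + l (Z(B, l) = l - 35 = -35 + l)
V(c) = c + c² (V(c) = c² + c = c + c²)
V(-3)*Z(17, 0) = (-3*(1 - 3))*(-35 + 0) = -3*(-2)*(-35) = 6*(-35) = -210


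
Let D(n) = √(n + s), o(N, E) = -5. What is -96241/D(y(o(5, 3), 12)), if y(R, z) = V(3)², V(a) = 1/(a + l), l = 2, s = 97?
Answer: -481205*√2426/2426 ≈ -9769.8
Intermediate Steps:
V(a) = 1/(2 + a) (V(a) = 1/(a + 2) = 1/(2 + a))
y(R, z) = 1/25 (y(R, z) = (1/(2 + 3))² = (1/5)² = (⅕)² = 1/25)
D(n) = √(97 + n) (D(n) = √(n + 97) = √(97 + n))
-96241/D(y(o(5, 3), 12)) = -96241/√(97 + 1/25) = -96241*5*√2426/2426 = -481205*√2426/2426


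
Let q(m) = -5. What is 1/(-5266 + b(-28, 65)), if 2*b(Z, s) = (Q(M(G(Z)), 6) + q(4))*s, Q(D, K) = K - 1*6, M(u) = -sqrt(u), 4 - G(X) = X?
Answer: -2/10857 ≈ -0.00018421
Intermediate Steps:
G(X) = 4 - X
Q(D, K) = -6 + K (Q(D, K) = K - 6 = -6 + K)
b(Z, s) = -5*s/2 (b(Z, s) = (((-6 + 6) - 5)*s)/2 = ((0 - 5)*s)/2 = (-5*s)/2 = -5*s/2)
1/(-5266 + b(-28, 65)) = 1/(-5266 - 5/2*65) = 1/(-5266 - 325/2) = 1/(-10857/2) = -2/10857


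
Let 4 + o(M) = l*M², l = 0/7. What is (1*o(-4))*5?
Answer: -20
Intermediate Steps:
l = 0 (l = 0*(⅐) = 0)
o(M) = -4 (o(M) = -4 + 0*M² = -4 + 0 = -4)
(1*o(-4))*5 = (1*(-4))*5 = -4*5 = -20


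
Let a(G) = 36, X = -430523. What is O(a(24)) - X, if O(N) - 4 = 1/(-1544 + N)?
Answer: 649234715/1508 ≈ 4.3053e+5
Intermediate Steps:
O(N) = 4 + 1/(-1544 + N)
O(a(24)) - X = (-6175 + 4*36)/(-1544 + 36) - 1*(-430523) = (-6175 + 144)/(-1508) + 430523 = -1/1508*(-6031) + 430523 = 6031/1508 + 430523 = 649234715/1508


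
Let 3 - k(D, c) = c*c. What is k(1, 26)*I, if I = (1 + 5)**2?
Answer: -24228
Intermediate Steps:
k(D, c) = 3 - c**2 (k(D, c) = 3 - c*c = 3 - c**2)
I = 36 (I = 6**2 = 36)
k(1, 26)*I = (3 - 1*26**2)*36 = (3 - 1*676)*36 = (3 - 676)*36 = -673*36 = -24228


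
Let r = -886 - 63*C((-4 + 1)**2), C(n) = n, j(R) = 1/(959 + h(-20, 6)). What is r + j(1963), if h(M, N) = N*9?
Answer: -1471888/1013 ≈ -1453.0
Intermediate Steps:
h(M, N) = 9*N
j(R) = 1/1013 (j(R) = 1/(959 + 9*6) = 1/(959 + 54) = 1/1013)
r = -1453 (r = -886 - 63*(-4 + 1)**2 = -886 - 63*(-3)**2 = -886 - 63*9 = -886 - 567 = -1453)
r + j(1963) = -1453 + 1/1013 = -1471888/1013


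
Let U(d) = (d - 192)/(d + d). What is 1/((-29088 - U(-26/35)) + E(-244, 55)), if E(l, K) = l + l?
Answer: -26/772349 ≈ -3.3664e-5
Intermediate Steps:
U(d) = (-192 + d)/(2*d) (U(d) = (-192 + d)/((2*d)) = (-192 + d)*(1/(2*d)) = (-192 + d)/(2*d))
E(l, K) = 2*l
1/((-29088 - U(-26/35)) + E(-244, 55)) = 1/((-29088 - (-192 - 26/35)/(2*((-26/35)))) + 2*(-244)) = 1/((-29088 - (-192 - 26*1/35)/(2*((-26*1/35)))) - 488) = 1/((-29088 - (-192 - 26/35)/(2*(-26/35))) - 488) = 1/((-29088 - (-35)*(-6746)/(2*26*35)) - 488) = 1/((-29088 - 1*3373/26) - 488) = 1/((-29088 - 3373/26) - 488) = 1/(-759661/26 - 488) = 1/(-772349/26) = -26/772349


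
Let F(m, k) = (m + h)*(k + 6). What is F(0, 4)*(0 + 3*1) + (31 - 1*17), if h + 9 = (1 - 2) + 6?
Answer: -106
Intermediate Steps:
h = -4 (h = -9 + ((1 - 2) + 6) = -9 + (-1 + 6) = -9 + 5 = -4)
F(m, k) = (-4 + m)*(6 + k) (F(m, k) = (m - 4)*(k + 6) = (-4 + m)*(6 + k))
F(0, 4)*(0 + 3*1) + (31 - 1*17) = (-24 - 4*4 + 6*0 + 4*0)*(0 + 3*1) + (31 - 1*17) = (-24 - 16 + 0 + 0)*(0 + 3) + (31 - 17) = -40*3 + 14 = -120 + 14 = -106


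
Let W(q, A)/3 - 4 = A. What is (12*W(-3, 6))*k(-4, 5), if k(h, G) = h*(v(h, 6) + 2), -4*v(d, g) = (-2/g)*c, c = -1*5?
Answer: -2280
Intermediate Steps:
W(q, A) = 12 + 3*A
c = -5
v(d, g) = -5/(2*g) (v(d, g) = -(-2/g)*(-5)/4 = -5/(2*g))
k(h, G) = 19*h/12 (k(h, G) = h*(-5/2/6 + 2) = h*(-5/2*⅙ + 2) = h*(-5/12 + 2) = h*(19/12) = 19*h/12)
(12*W(-3, 6))*k(-4, 5) = (12*(12 + 3*6))*((19/12)*(-4)) = (12*(12 + 18))*(-19/3) = (12*30)*(-19/3) = 360*(-19/3) = -2280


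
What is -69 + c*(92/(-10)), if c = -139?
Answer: 6049/5 ≈ 1209.8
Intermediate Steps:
-69 + c*(92/(-10)) = -69 - 12788/(-10) = -69 - 12788*(-1)/10 = -69 - 139*(-46/5) = -69 + 6394/5 = 6049/5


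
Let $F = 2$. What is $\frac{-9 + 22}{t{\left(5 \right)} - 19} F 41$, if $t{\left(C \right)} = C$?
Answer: $- \frac{533}{7} \approx -76.143$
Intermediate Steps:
$\frac{-9 + 22}{t{\left(5 \right)} - 19} F 41 = \frac{-9 + 22}{5 - 19} \cdot 2 \cdot 41 = \frac{13}{-14} \cdot 2 \cdot 41 = 13 \left(- \frac{1}{14}\right) 2 \cdot 41 = \left(- \frac{13}{14}\right) 2 \cdot 41 = \left(- \frac{13}{7}\right) 41 = - \frac{533}{7}$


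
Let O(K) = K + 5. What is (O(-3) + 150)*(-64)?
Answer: -9728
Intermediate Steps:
O(K) = 5 + K
(O(-3) + 150)*(-64) = ((5 - 3) + 150)*(-64) = (2 + 150)*(-64) = 152*(-64) = -9728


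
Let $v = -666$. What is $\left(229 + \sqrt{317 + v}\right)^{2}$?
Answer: $\left(229 + i \sqrt{349}\right)^{2} \approx 52092.0 + 8556.1 i$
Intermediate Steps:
$\left(229 + \sqrt{317 + v}\right)^{2} = \left(229 + \sqrt{317 - 666}\right)^{2} = \left(229 + \sqrt{-349}\right)^{2} = \left(229 + i \sqrt{349}\right)^{2}$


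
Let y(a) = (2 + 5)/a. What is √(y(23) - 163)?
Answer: I*√86066/23 ≈ 12.755*I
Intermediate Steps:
y(a) = 7/a
√(y(23) - 163) = √(7/23 - 163) = √(-3742/23) = I*√86066/23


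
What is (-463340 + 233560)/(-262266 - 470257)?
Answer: 229780/732523 ≈ 0.31368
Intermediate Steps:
(-463340 + 233560)/(-262266 - 470257) = -229780/(-732523) = -229780*(-1/732523) = 229780/732523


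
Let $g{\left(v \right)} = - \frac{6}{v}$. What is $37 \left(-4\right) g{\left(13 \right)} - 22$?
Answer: $\frac{602}{13} \approx 46.308$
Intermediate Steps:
$37 \left(-4\right) g{\left(13 \right)} - 22 = 37 \left(-4\right) \left(- \frac{6}{13}\right) - 22 = - 148 \left(\left(-6\right) \frac{1}{13}\right) - 22 = \left(-148\right) \left(- \frac{6}{13}\right) - 22 = \frac{888}{13} - 22 = \frac{602}{13}$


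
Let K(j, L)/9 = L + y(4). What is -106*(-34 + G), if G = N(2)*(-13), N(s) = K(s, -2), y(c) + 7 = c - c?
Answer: -108014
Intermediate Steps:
y(c) = -7 (y(c) = -7 + (c - c) = -7 + 0 = -7)
K(j, L) = -63 + 9*L (K(j, L) = 9*(L - 7) = 9*(-7 + L) = -63 + 9*L)
N(s) = -81 (N(s) = -63 + 9*(-2) = -63 - 18 = -81)
G = 1053 (G = -81*(-13) = 1053)
-106*(-34 + G) = -106*(-34 + 1053) = -106*1019 = -108014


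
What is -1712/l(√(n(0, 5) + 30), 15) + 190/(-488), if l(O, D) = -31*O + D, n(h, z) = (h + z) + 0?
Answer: 309197/815204 + 26536*√35/16705 ≈ 9.7770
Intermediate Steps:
n(h, z) = h + z
l(O, D) = D - 31*O
-1712/l(√(n(0, 5) + 30), 15) + 190/(-488) = -1712/(15 - 31*√((0 + 5) + 30)) + 190/(-488) = -1712/(15 - 31*√(5 + 30)) + 190*(-1/488) = -1712/(15 - 31*√35) - 95/244 = -95/244 - 1712/(15 - 31*√35)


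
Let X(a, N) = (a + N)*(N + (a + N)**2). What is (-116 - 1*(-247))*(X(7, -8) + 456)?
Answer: 60653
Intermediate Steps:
X(a, N) = (N + a)*(N + (N + a)**2)
(-116 - 1*(-247))*(X(7, -8) + 456) = (-116 - 1*(-247))*(((-8)**2 - 8*7 - 8*(-8 + 7)**2 + 7*(-8 + 7)**2) + 456) = (-116 + 247)*((64 - 56 - 8*(-1)**2 + 7*(-1)**2) + 456) = 131*((64 - 56 - 8*1 + 7*1) + 456) = 131*((64 - 56 - 8 + 7) + 456) = 131*(7 + 456) = 131*463 = 60653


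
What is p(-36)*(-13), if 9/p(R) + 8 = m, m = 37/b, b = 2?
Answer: -78/7 ≈ -11.143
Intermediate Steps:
m = 37/2 ≈ 18.500
p(R) = 6/7 (p(R) = 9/(-8 + 37/2) = 9/(21/2) = 9*(2/21) = 6/7)
p(-36)*(-13) = (6/7)*(-13) = -78/7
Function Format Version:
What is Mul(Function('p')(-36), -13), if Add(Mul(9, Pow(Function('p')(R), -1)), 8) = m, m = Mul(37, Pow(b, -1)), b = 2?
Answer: Rational(-78, 7) ≈ -11.143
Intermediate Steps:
m = Rational(37, 2) (m = Mul(37, Pow(2, -1)) = Mul(37, Rational(1, 2)) = Rational(37, 2) ≈ 18.500)
Function('p')(R) = Rational(6, 7) (Function('p')(R) = Mul(9, Pow(Add(-8, Rational(37, 2)), -1)) = Mul(9, Pow(Rational(21, 2), -1)) = Mul(9, Rational(2, 21)) = Rational(6, 7))
Mul(Function('p')(-36), -13) = Mul(Rational(6, 7), -13) = Rational(-78, 7)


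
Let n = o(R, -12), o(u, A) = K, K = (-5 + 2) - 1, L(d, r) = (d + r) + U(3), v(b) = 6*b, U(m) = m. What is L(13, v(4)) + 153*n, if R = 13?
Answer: -572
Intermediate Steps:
L(d, r) = 3 + d + r (L(d, r) = (d + r) + 3 = 3 + d + r)
K = -4 (K = -3 - 1 = -4)
o(u, A) = -4
n = -4
L(13, v(4)) + 153*n = (3 + 13 + 6*4) + 153*(-4) = (3 + 13 + 24) - 612 = 40 - 612 = -572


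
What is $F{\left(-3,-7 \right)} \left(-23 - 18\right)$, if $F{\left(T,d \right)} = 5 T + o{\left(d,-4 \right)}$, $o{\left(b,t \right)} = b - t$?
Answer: $738$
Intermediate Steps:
$F{\left(T,d \right)} = 4 + d + 5 T$ ($F{\left(T,d \right)} = 5 T + \left(d - -4\right) = 5 T + \left(d + 4\right) = 5 T + \left(4 + d\right) = 4 + d + 5 T$)
$F{\left(-3,-7 \right)} \left(-23 - 18\right) = \left(4 - 7 + 5 \left(-3\right)\right) \left(-23 - 18\right) = \left(4 - 7 - 15\right) \left(-41\right) = \left(-18\right) \left(-41\right) = 738$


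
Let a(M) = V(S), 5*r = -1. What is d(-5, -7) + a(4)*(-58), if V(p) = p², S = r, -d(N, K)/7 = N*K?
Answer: -6183/25 ≈ -247.32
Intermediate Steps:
d(N, K) = -7*K*N (d(N, K) = -7*N*K = -7*K*N)
r = -⅕ (r = (⅕)*(-1) = -⅕ ≈ -0.20000)
S = -⅕ ≈ -0.20000
a(M) = 1/25 (a(M) = (-⅕)² = 1/25)
d(-5, -7) + a(4)*(-58) = -7*(-7)*(-5) + (1/25)*(-58) = -245 - 58/25 = -6183/25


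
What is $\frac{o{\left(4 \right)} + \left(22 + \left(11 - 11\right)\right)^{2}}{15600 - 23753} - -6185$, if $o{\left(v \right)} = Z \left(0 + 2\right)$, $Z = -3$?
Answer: $\frac{50425827}{8153} \approx 6184.9$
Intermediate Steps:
$o{\left(v \right)} = -6$ ($o{\left(v \right)} = - 3 \left(0 + 2\right) = \left(-3\right) 2 = -6$)
$\frac{o{\left(4 \right)} + \left(22 + \left(11 - 11\right)\right)^{2}}{15600 - 23753} - -6185 = \frac{-6 + \left(22 + \left(11 - 11\right)\right)^{2}}{15600 - 23753} - -6185 = \frac{-6 + \left(22 + \left(11 - 11\right)\right)^{2}}{-8153} + 6185 = \left(-6 + \left(22 + 0\right)^{2}\right) \left(- \frac{1}{8153}\right) + 6185 = \left(-6 + 22^{2}\right) \left(- \frac{1}{8153}\right) + 6185 = \left(-6 + 484\right) \left(- \frac{1}{8153}\right) + 6185 = 478 \left(- \frac{1}{8153}\right) + 6185 = - \frac{478}{8153} + 6185 = \frac{50425827}{8153}$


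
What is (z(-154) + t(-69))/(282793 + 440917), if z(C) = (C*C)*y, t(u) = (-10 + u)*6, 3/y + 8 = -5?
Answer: -7731/940823 ≈ -0.0082173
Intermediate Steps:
y = -3/13 (y = 3/(-8 - 5) = 3/(-13) = 3*(-1/13) = -3/13 ≈ -0.23077)
t(u) = -60 + 6*u
z(C) = -3*C²/13 (z(C) = (C*C)*(-3/13) = C²*(-3/13) = -3*C²/13)
(z(-154) + t(-69))/(282793 + 440917) = (-3/13*(-154)² + (-60 + 6*(-69)))/(282793 + 440917) = (-3/13*23716 + (-60 - 414))/723710 = (-71148/13 - 474)*(1/723710) = -77310/13*1/723710 = -7731/940823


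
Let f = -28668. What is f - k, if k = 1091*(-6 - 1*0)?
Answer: -22122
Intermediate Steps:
k = -6546 (k = 1091*(-6 + 0) = 1091*(-6) = -6546)
f - k = -28668 - 1*(-6546) = -28668 + 6546 = -22122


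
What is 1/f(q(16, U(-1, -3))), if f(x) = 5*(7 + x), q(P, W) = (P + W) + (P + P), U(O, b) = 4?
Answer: 1/295 ≈ 0.0033898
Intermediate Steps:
q(P, W) = W + 3*P (q(P, W) = (P + W) + 2*P = W + 3*P)
f(x) = 35 + 5*x
1/f(q(16, U(-1, -3))) = 1/(35 + 5*(4 + 3*16)) = 1/(35 + 5*(4 + 48)) = 1/(35 + 5*52) = 1/(35 + 260) = 1/295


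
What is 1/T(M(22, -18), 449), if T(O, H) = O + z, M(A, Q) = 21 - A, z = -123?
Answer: -1/124 ≈ -0.0080645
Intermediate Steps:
T(O, H) = -123 + O (T(O, H) = O - 123 = -123 + O)
1/T(M(22, -18), 449) = 1/(-123 + (21 - 1*22)) = 1/(-123 + (21 - 22)) = 1/(-123 - 1) = 1/(-124) = -1/124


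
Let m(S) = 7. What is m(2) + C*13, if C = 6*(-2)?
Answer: -149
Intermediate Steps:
C = -12
m(2) + C*13 = 7 - 12*13 = 7 - 156 = -149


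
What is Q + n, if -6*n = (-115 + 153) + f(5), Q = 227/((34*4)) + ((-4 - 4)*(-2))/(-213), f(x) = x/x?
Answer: -142117/28968 ≈ -4.9060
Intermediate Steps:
f(x) = 1
Q = 46175/28968 (Q = 227/136 - 8*(-2)*(-1/213) = 227*(1/136) + 16*(-1/213) = 227/136 - 16/213 = 46175/28968 ≈ 1.5940)
n = -13/2 (n = -((-115 + 153) + 1)/6 = -(38 + 1)/6 = -1/6*39 = -13/2 ≈ -6.5000)
Q + n = 46175/28968 - 13/2 = -142117/28968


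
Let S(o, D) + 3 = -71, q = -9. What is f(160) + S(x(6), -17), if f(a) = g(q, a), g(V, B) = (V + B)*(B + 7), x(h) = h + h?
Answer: 25143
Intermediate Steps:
x(h) = 2*h
g(V, B) = (7 + B)*(B + V) (g(V, B) = (B + V)*(7 + B) = (7 + B)*(B + V))
S(o, D) = -74 (S(o, D) = -3 - 71 = -74)
f(a) = -63 + a**2 - 2*a (f(a) = a**2 + 7*a + 7*(-9) + a*(-9) = a**2 + 7*a - 63 - 9*a = -63 + a**2 - 2*a)
f(160) + S(x(6), -17) = (-63 + 160**2 - 2*160) - 74 = (-63 + 25600 - 320) - 74 = 25217 - 74 = 25143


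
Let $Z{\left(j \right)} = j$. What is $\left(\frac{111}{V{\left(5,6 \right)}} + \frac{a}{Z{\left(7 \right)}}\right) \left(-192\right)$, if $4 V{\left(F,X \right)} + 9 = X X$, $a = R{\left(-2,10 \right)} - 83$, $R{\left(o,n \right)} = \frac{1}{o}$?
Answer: $- \frac{18208}{21} \approx -867.05$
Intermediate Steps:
$a = - \frac{167}{2}$ ($a = \frac{1}{-2} - 83 = - \frac{1}{2} - 83 = - \frac{167}{2} \approx -83.5$)
$V{\left(F,X \right)} = - \frac{9}{4} + \frac{X^{2}}{4}$ ($V{\left(F,X \right)} = - \frac{9}{4} + \frac{X X}{4} = - \frac{9}{4} + \frac{X^{2}}{4}$)
$\left(\frac{111}{V{\left(5,6 \right)}} + \frac{a}{Z{\left(7 \right)}}\right) \left(-192\right) = \left(\frac{111}{- \frac{9}{4} + \frac{6^{2}}{4}} - \frac{167}{2 \cdot 7}\right) \left(-192\right) = \left(\frac{111}{- \frac{9}{4} + \frac{1}{4} \cdot 36} - \frac{167}{14}\right) \left(-192\right) = \left(\frac{111}{- \frac{9}{4} + 9} - \frac{167}{14}\right) \left(-192\right) = \left(\frac{111}{\frac{27}{4}} - \frac{167}{14}\right) \left(-192\right) = \left(111 \cdot \frac{4}{27} - \frac{167}{14}\right) \left(-192\right) = \left(\frac{148}{9} - \frac{167}{14}\right) \left(-192\right) = \frac{569}{126} \left(-192\right) = - \frac{18208}{21}$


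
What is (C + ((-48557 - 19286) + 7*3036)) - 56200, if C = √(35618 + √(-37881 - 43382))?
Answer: -102791 + √(35618 + I*√81263) ≈ -1.026e+5 + 0.75523*I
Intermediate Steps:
C = √(35618 + I*√81263) (C = √(35618 + √(-81263)) = √(35618 + I*√81263) ≈ 188.73 + 0.7552*I)
(C + ((-48557 - 19286) + 7*3036)) - 56200 = (√(35618 + I*√81263) + ((-48557 - 19286) + 7*3036)) - 56200 = (√(35618 + I*√81263) + (-67843 + 21252)) - 56200 = (√(35618 + I*√81263) - 46591) - 56200 = (-46591 + √(35618 + I*√81263)) - 56200 = -102791 + √(35618 + I*√81263)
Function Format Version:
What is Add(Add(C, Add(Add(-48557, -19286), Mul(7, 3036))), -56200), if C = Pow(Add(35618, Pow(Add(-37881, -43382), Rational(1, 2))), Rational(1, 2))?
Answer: Add(-102791, Pow(Add(35618, Mul(I, Pow(81263, Rational(1, 2)))), Rational(1, 2))) ≈ Add(-1.0260e+5, Mul(0.75523, I))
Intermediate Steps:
C = Pow(Add(35618, Mul(I, Pow(81263, Rational(1, 2)))), Rational(1, 2)) (C = Pow(Add(35618, Pow(-81263, Rational(1, 2))), Rational(1, 2)) = Pow(Add(35618, Mul(I, Pow(81263, Rational(1, 2)))), Rational(1, 2)) ≈ Add(188.73, Mul(0.7552, I)))
Add(Add(C, Add(Add(-48557, -19286), Mul(7, 3036))), -56200) = Add(Add(Pow(Add(35618, Mul(I, Pow(81263, Rational(1, 2)))), Rational(1, 2)), Add(Add(-48557, -19286), Mul(7, 3036))), -56200) = Add(Add(Pow(Add(35618, Mul(I, Pow(81263, Rational(1, 2)))), Rational(1, 2)), Add(-67843, 21252)), -56200) = Add(Add(Pow(Add(35618, Mul(I, Pow(81263, Rational(1, 2)))), Rational(1, 2)), -46591), -56200) = Add(Add(-46591, Pow(Add(35618, Mul(I, Pow(81263, Rational(1, 2)))), Rational(1, 2))), -56200) = Add(-102791, Pow(Add(35618, Mul(I, Pow(81263, Rational(1, 2)))), Rational(1, 2)))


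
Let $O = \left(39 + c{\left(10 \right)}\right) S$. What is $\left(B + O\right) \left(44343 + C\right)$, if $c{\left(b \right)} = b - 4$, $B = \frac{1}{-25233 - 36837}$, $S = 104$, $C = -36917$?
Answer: $\frac{1078580455087}{31035} \approx 3.4754 \cdot 10^{7}$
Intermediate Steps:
$B = - \frac{1}{62070}$ ($B = \frac{1}{-62070} = - \frac{1}{62070} \approx -1.6111 \cdot 10^{-5}$)
$c{\left(b \right)} = -4 + b$
$O = 4680$ ($O = \left(39 + \left(-4 + 10\right)\right) 104 = \left(39 + 6\right) 104 = 45 \cdot 104 = 4680$)
$\left(B + O\right) \left(44343 + C\right) = \left(- \frac{1}{62070} + 4680\right) \left(44343 - 36917\right) = \frac{290487599}{62070} \cdot 7426 = \frac{1078580455087}{31035}$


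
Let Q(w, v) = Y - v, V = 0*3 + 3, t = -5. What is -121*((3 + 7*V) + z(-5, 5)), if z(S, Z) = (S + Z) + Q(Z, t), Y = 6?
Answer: -4235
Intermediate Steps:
V = 3 (V = 0 + 3 = 3)
Q(w, v) = 6 - v
z(S, Z) = 11 + S + Z (z(S, Z) = (S + Z) + (6 - 1*(-5)) = (S + Z) + (6 + 5) = (S + Z) + 11 = 11 + S + Z)
-121*((3 + 7*V) + z(-5, 5)) = -121*((3 + 7*3) + (11 - 5 + 5)) = -121*((3 + 21) + 11) = -121*(24 + 11) = -121*35 = -4235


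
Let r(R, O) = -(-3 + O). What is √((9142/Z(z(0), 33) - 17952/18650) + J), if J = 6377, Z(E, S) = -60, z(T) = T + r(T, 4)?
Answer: √779303780202/11190 ≈ 78.890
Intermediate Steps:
r(R, O) = 3 - O
z(T) = -1 + T (z(T) = T + (3 - 1*4) = T + (3 - 4) = T - 1 = -1 + T)
√((9142/Z(z(0), 33) - 17952/18650) + J) = √((9142/(-60) - 17952/18650) + 6377) = √((9142*(-1/60) - 17952*1/18650) + 6377) = √((-4571/30 - 8976/9325) + 6377) = √(-8578771/55950 + 6377) = √(348214379/55950) = √779303780202/11190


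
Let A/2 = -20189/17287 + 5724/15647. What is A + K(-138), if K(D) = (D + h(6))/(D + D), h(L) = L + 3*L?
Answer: -14819773449/12442525694 ≈ -1.1911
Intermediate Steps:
A = -433892990/270489689 (A = 2*(-20189/17287 + 5724/15647) = 2*(-216946495/270489689) = -433892990/270489689 ≈ -1.6041)
h(L) = 4*L
K(D) = (24 + D)/(2*D) (K(D) = (D + 4*6)/(D + D) = (D + 24)/((2*D)) = (24 + D)*(1/(2*D)) = (24 + D)/(2*D))
A + K(-138) = -433892990/270489689 + (½)*(24 - 138)/(-138) = -433892990/270489689 + (½)*(-1/138)*(-114) = -433892990/270489689 + 19/46 = -14819773449/12442525694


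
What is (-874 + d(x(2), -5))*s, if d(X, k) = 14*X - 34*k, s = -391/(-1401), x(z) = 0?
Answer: -275264/1401 ≈ -196.48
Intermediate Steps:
s = 391/1401 (s = -391*(-1/1401) = 391/1401 ≈ 0.27909)
d(X, k) = -34*k + 14*X
(-874 + d(x(2), -5))*s = (-874 + (-34*(-5) + 14*0))*(391/1401) = (-874 + (170 + 0))*(391/1401) = (-874 + 170)*(391/1401) = -704*391/1401 = -275264/1401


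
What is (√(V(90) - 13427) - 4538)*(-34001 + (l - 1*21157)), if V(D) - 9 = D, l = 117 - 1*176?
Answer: 250574746 - 1546076*I*√17 ≈ 2.5057e+8 - 6.3746e+6*I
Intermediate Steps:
l = -59 (l = 117 - 176 = -59)
V(D) = 9 + D
(√(V(90) - 13427) - 4538)*(-34001 + (l - 1*21157)) = (√((9 + 90) - 13427) - 4538)*(-34001 + (-59 - 1*21157)) = (√(99 - 13427) - 4538)*(-34001 + (-59 - 21157)) = (√(-13328) - 4538)*(-34001 - 21216) = (28*I*√17 - 4538)*(-55217) = (-4538 + 28*I*√17)*(-55217) = 250574746 - 1546076*I*√17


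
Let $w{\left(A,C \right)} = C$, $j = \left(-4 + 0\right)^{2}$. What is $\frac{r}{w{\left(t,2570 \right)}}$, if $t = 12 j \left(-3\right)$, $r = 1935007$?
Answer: $\frac{1935007}{2570} \approx 752.92$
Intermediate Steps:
$j = 16$ ($j = \left(-4\right)^{2} = 16$)
$t = -576$ ($t = 12 \cdot 16 \left(-3\right) = 192 \left(-3\right) = -576$)
$\frac{r}{w{\left(t,2570 \right)}} = \frac{1935007}{2570}$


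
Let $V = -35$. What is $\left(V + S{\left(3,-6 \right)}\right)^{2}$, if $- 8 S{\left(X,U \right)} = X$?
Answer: $\frac{80089}{64} \approx 1251.4$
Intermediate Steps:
$S{\left(X,U \right)} = - \frac{X}{8}$
$\left(V + S{\left(3,-6 \right)}\right)^{2} = \left(-35 - \frac{3}{8}\right)^{2} = \left(- \frac{283}{8}\right)^{2} = \frac{80089}{64}$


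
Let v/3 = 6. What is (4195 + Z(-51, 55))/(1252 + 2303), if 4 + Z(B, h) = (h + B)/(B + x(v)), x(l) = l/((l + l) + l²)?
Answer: 4270549/3622545 ≈ 1.1789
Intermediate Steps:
v = 18 (v = 3*6 = 18)
x(l) = l/(l² + 2*l) (x(l) = l/(2*l + l²) = l/(l² + 2*l))
Z(B, h) = -4 + (B + h)/(1/20 + B) (Z(B, h) = -4 + (h + B)/(B + 1/(2 + 18)) = -4 + (B + h)/(B + 1/20) = -4 + (B + h)/(1/20 + B))
(4195 + Z(-51, 55))/(1252 + 2303) = (4195 + 4*(-1 - 15*(-51) + 5*55)/(1 + 20*(-51)))/(1252 + 2303) = (4195 + 4*(-1 + 765 + 275)/(1 - 1020))/3555 = (4195 + 4*1039/(-1019))*(1/3555) = (4195 + 4*(-1/1019)*1039)*(1/3555) = (4195 - 4156/1019)*(1/3555) = (4270549/1019)*(1/3555) = 4270549/3622545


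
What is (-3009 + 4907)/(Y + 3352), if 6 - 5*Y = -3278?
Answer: 4745/10022 ≈ 0.47346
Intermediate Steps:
Y = 3284/5 (Y = 6/5 - ⅕*(-3278) = 6/5 + 3278/5 = 3284/5 ≈ 656.80)
(-3009 + 4907)/(Y + 3352) = (-3009 + 4907)/(3284/5 + 3352) = 1898/(20044/5) = 1898*(5/20044) = 4745/10022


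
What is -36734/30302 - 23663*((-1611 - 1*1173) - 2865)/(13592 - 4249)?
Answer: 2025097217456/141555793 ≈ 14306.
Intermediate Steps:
-36734/30302 - 23663*((-1611 - 1*1173) - 2865)/(13592 - 4249) = -36734*1/30302 - 23663/(9343/((-1611 - 1173) - 2865)) = -18367/15151 - 23663/(9343/(-2784 - 2865)) = -18367/15151 - 23663/(9343/(-5649)) = -18367/15151 - 23663/(9343*(-1/5649)) = -18367/15151 - 23663/(-9343/5649) = -18367/15151 - 23663*(-5649/9343) = -18367/15151 + 133672287/9343 = 2025097217456/141555793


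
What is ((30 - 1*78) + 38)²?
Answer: 100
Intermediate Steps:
((30 - 1*78) + 38)² = ((30 - 78) + 38)² = (-48 + 38)² = (-10)² = 100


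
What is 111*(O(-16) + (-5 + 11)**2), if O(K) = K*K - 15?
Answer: 30747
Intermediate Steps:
O(K) = -15 + K**2 (O(K) = K**2 - 15 = -15 + K**2)
111*(O(-16) + (-5 + 11)**2) = 111*((-15 + (-16)**2) + (-5 + 11)**2) = 111*((-15 + 256) + 6**2) = 111*(241 + 36) = 111*277 = 30747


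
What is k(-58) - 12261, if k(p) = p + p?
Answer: -12377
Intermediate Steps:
k(p) = 2*p
k(-58) - 12261 = 2*(-58) - 12261 = -116 - 12261 = -12377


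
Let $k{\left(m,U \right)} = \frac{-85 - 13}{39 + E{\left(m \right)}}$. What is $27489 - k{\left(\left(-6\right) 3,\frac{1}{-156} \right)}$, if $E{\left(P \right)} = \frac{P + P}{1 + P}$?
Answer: $\frac{19216477}{699} \approx 27491.0$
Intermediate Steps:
$E{\left(P \right)} = \frac{2 P}{1 + P}$
$k{\left(m,U \right)} = - \frac{98}{39 + \frac{2 m}{1 + m}}$ ($k{\left(m,U \right)} = \frac{-85 - 13}{39 + \frac{2 m}{1 + m}} = - \frac{98}{39 + \frac{2 m}{1 + m}}$)
$27489 - k{\left(\left(-6\right) 3,\frac{1}{-156} \right)} = 27489 - \frac{98 \left(-1 - \left(-6\right) 3\right)}{39 + 41 \left(\left(-6\right) 3\right)} = 27489 - \frac{98 \left(-1 - -18\right)}{39 + 41 \left(-18\right)} = 27489 - \frac{98 \left(-1 + 18\right)}{39 - 738} = 27489 - 98 \frac{1}{-699} \cdot 17 = 27489 - 98 \left(- \frac{1}{699}\right) 17 = 27489 - - \frac{1666}{699} = 27489 + \frac{1666}{699} = \frac{19216477}{699}$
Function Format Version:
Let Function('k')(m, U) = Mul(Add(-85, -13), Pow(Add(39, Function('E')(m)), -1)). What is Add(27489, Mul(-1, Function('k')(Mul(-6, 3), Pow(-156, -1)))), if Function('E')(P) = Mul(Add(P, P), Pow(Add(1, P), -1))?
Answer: Rational(19216477, 699) ≈ 27491.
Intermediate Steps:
Function('E')(P) = Mul(2, P, Pow(Add(1, P), -1)) (Function('E')(P) = Mul(Mul(2, P), Pow(Add(1, P), -1)) = Mul(2, P, Pow(Add(1, P), -1)))
Function('k')(m, U) = Mul(-98, Pow(Add(39, Mul(2, m, Pow(Add(1, m), -1))), -1)) (Function('k')(m, U) = Mul(Add(-85, -13), Pow(Add(39, Mul(2, m, Pow(Add(1, m), -1))), -1)) = Mul(-98, Pow(Add(39, Mul(2, m, Pow(Add(1, m), -1))), -1)))
Add(27489, Mul(-1, Function('k')(Mul(-6, 3), Pow(-156, -1)))) = Add(27489, Mul(-1, Mul(98, Pow(Add(39, Mul(41, Mul(-6, 3))), -1), Add(-1, Mul(-1, Mul(-6, 3)))))) = Add(27489, Mul(-1, Mul(98, Pow(Add(39, Mul(41, -18)), -1), Add(-1, Mul(-1, -18))))) = Add(27489, Mul(-1, Mul(98, Pow(Add(39, -738), -1), Add(-1, 18)))) = Add(27489, Mul(-1, Mul(98, Pow(-699, -1), 17))) = Add(27489, Mul(-1, Mul(98, Rational(-1, 699), 17))) = Add(27489, Mul(-1, Rational(-1666, 699))) = Add(27489, Rational(1666, 699)) = Rational(19216477, 699)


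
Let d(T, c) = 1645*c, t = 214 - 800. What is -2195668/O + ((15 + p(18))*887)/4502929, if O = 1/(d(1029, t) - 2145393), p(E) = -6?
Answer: 30742076438048856619/4502929 ≈ 6.8271e+12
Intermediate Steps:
t = -586
O = -1/3109363 (O = 1/(1645*(-586) - 2145393) = 1/(-963970 - 2145393) = 1/(-3109363) = -1/3109363 ≈ -3.2161e-7)
-2195668/O + ((15 + p(18))*887)/4502929 = -2195668/(-1/3109363) + ((15 - 6)*887)/4502929 = -2195668*(-3109363) + (9*887)*(1/4502929) = 6827128839484 + 7983*(1/4502929) = 6827128839484 + 7983/4502929 = 30742076438048856619/4502929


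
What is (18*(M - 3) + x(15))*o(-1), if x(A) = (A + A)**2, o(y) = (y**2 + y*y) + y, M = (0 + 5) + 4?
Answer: 1008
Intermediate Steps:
M = 9 (M = 5 + 4 = 9)
o(y) = y + 2*y**2 (o(y) = (y**2 + y**2) + y = 2*y**2 + y = y + 2*y**2)
x(A) = 4*A**2 (x(A) = (2*A)**2 = 4*A**2)
(18*(M - 3) + x(15))*o(-1) = (18*(9 - 3) + 4*15**2)*(-(1 + 2*(-1))) = (18*6 + 4*225)*(-(1 - 2)) = (108 + 900)*(-1*(-1)) = 1008*1 = 1008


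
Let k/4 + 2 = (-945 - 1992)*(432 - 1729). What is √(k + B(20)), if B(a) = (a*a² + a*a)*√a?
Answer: 2*√(3809287 + 4200*√5) ≈ 3908.3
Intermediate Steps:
k = 15237148 (k = -8 + 4*((-945 - 1992)*(432 - 1729)) = -8 + 4*(-2937*(-1297)) = -8 + 4*3809289 = -8 + 15237156 = 15237148)
B(a) = √a*(a² + a³) (B(a) = (a³ + a²)*√a = (a² + a³)*√a = √a*(a² + a³))
√(k + B(20)) = √(15237148 + 20^(5/2)*(1 + 20)) = √(15237148 + (800*√5)*21) = √(15237148 + 16800*√5)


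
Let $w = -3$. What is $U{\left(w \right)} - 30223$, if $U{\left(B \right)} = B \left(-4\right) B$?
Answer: $-30259$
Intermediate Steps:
$U{\left(B \right)} = - 4 B^{2}$ ($U{\left(B \right)} = - 4 B B = - 4 B^{2}$)
$U{\left(w \right)} - 30223 = - 4 \left(-3\right)^{2} - 30223 = \left(-4\right) 9 - 30223 = -36 - 30223 = -30259$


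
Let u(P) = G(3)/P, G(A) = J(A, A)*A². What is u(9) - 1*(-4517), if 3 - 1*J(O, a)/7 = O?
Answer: 4517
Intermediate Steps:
J(O, a) = 21 - 7*O
G(A) = A²*(21 - 7*A) (G(A) = (21 - 7*A)*A² = A²*(21 - 7*A))
u(P) = 0 (u(P) = (7*3²*(3 - 1*3))/P = (7*9*(3 - 3))/P = (7*9*0)/P = 0/P = 0)
u(9) - 1*(-4517) = 0 - 1*(-4517) = 0 + 4517 = 4517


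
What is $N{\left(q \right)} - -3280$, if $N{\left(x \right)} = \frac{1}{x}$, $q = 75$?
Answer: $\frac{246001}{75} \approx 3280.0$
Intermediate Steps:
$N{\left(q \right)} - -3280 = \frac{1}{75} - -3280 = \frac{1}{75} + 3280 = \frac{246001}{75}$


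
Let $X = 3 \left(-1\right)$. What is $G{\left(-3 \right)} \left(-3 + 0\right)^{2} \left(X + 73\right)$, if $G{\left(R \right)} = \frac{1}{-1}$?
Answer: $-630$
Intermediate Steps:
$G{\left(R \right)} = -1$
$X = -3$
$G{\left(-3 \right)} \left(-3 + 0\right)^{2} \left(X + 73\right) = - \left(-3 + 0\right)^{2} \left(-3 + 73\right) = - \left(-3\right)^{2} \cdot 70 = \left(-1\right) 9 \cdot 70 = \left(-9\right) 70 = -630$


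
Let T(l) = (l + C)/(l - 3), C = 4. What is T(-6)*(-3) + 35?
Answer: 103/3 ≈ 34.333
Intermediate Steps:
T(l) = (4 + l)/(-3 + l) (T(l) = (l + 4)/(l - 3) = (4 + l)/(-3 + l))
T(-6)*(-3) + 35 = ((4 - 6)/(-3 - 6))*(-3) + 35 = (-2/(-9))*(-3) + 35 = -1/9*(-2)*(-3) + 35 = (2/9)*(-3) + 35 = -2/3 + 35 = 103/3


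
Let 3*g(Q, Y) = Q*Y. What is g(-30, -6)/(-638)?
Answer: -30/319 ≈ -0.094044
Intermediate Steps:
g(Q, Y) = Q*Y/3 (g(Q, Y) = (Q*Y)/3 = Q*Y/3)
g(-30, -6)/(-638) = ((⅓)*(-30)*(-6))/(-638) = 60*(-1/638) = -30/319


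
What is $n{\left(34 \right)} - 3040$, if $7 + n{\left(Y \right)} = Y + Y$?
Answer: $-2979$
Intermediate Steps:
$n{\left(Y \right)} = -7 + 2 Y$ ($n{\left(Y \right)} = -7 + \left(Y + Y\right) = -7 + 2 Y$)
$n{\left(34 \right)} - 3040 = \left(-7 + 2 \cdot 34\right) - 3040 = \left(-7 + 68\right) - 3040 = 61 - 3040 = -2979$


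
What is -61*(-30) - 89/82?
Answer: 149971/82 ≈ 1828.9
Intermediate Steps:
-61*(-30) - 89/82 = 1830 - 89*1/82 = 1830 - 89/82 = 149971/82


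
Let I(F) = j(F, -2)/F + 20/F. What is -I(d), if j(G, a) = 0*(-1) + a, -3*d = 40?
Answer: 27/20 ≈ 1.3500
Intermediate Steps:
d = -40/3 (d = -1/3*40 = -40/3 ≈ -13.333)
j(G, a) = a (j(G, a) = 0 + a = a)
I(F) = 18/F (I(F) = -2/F + 20/F = 18/F)
-I(d) = -18/(-40/3) = -18*(-3)/40 = -1*(-27/20) = 27/20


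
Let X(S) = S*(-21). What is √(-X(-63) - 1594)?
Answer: I*√2917 ≈ 54.009*I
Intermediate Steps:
X(S) = -21*S
√(-X(-63) - 1594) = √(-(-21)*(-63) - 1594) = √(-1*1323 - 1594) = √(-1323 - 1594) = √(-2917) = I*√2917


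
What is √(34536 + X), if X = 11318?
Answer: √45854 ≈ 214.14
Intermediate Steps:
√(34536 + X) = √(34536 + 11318) = √45854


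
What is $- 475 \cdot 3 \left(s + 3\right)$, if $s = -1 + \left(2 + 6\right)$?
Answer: $-14250$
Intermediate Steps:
$s = 7$ ($s = -1 + 8 = 7$)
$- 475 \cdot 3 \left(s + 3\right) = - 475 \cdot 3 \left(7 + 3\right) = - 475 \cdot 3 \cdot 10 = \left(-475\right) 30 = -14250$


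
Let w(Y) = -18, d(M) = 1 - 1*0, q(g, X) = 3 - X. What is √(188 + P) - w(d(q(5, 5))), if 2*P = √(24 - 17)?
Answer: 18 + √(752 + 2*√7)/2 ≈ 31.759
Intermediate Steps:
d(M) = 1 (d(M) = 1 + 0 = 1)
P = √7/2 (P = √(24 - 17)/2 = √7/2 ≈ 1.3229)
√(188 + P) - w(d(q(5, 5))) = √(188 + √7/2) - 1*(-18) = √(188 + √7/2) + 18 = 18 + √(188 + √7/2)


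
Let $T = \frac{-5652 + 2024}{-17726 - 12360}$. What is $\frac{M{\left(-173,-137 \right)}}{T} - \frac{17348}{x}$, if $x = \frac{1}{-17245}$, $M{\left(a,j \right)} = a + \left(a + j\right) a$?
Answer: $\frac{543491749291}{1814} \approx 2.9961 \cdot 10^{8}$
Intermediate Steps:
$T = \frac{1814}{15043}$ ($T = - \frac{3628}{-30086} = \left(-3628\right) \left(- \frac{1}{30086}\right) = \frac{1814}{15043} \approx 0.12059$)
$M{\left(a,j \right)} = a + a \left(a + j\right)$
$x = - \frac{1}{17245} \approx -5.7988 \cdot 10^{-5}$
$\frac{M{\left(-173,-137 \right)}}{T} - \frac{17348}{x} = \frac{\left(-173\right) \left(1 - 173 - 137\right)}{\frac{1814}{15043}} - \frac{17348}{- \frac{1}{17245}} = \left(-173\right) \left(-309\right) \frac{15043}{1814} - -299166260 = 53457 \cdot \frac{15043}{1814} + 299166260 = \frac{804153651}{1814} + 299166260 = \frac{543491749291}{1814}$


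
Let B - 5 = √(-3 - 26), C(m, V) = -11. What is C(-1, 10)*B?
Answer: -55 - 11*I*√29 ≈ -55.0 - 59.237*I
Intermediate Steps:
B = 5 + I*√29 (B = 5 + √(-3 - 26) = 5 + √(-29) = 5 + I*√29 ≈ 5.0 + 5.3852*I)
C(-1, 10)*B = -11*(5 + I*√29) = -55 - 11*I*√29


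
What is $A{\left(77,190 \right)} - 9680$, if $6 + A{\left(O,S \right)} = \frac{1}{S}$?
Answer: $- \frac{1840339}{190} \approx -9686.0$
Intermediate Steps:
$A{\left(O,S \right)} = -6 + \frac{1}{S}$
$A{\left(77,190 \right)} - 9680 = \left(-6 + \frac{1}{190}\right) - 9680 = - \frac{1139}{190} - 9680 = - \frac{1840339}{190}$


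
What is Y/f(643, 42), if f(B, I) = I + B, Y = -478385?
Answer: -95677/137 ≈ -698.37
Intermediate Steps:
f(B, I) = B + I
Y/f(643, 42) = -478385/(643 + 42) = -478385/685 = -478385*1/685 = -95677/137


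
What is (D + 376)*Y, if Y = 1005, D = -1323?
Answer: -951735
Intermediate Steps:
(D + 376)*Y = (-1323 + 376)*1005 = -947*1005 = -951735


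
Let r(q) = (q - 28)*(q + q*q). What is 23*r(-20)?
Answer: -419520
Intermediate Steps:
r(q) = (-28 + q)*(q + q²)
23*r(-20) = 23*(-20*(-28 + (-20)² - 27*(-20))) = 23*(-20*(-28 + 400 + 540)) = 23*(-20*912) = 23*(-18240) = -419520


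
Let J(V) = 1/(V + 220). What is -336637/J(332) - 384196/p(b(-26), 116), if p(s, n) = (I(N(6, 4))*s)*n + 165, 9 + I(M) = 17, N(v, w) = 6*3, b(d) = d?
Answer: -4452891117716/23963 ≈ -1.8582e+8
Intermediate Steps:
N(v, w) = 18
J(V) = 1/(220 + V)
I(M) = 8 (I(M) = -9 + 17 = 8)
p(s, n) = 165 + 8*n*s (p(s, n) = (8*s)*n + 165 = 8*n*s + 165 = 165 + 8*n*s)
-336637/J(332) - 384196/p(b(-26), 116) = -336637/(1/(220 + 332)) - 384196/(165 + 8*116*(-26)) = -336637/(1/552) - 384196/(165 - 24128) = -336637/1/552 - 384196/(-23963) = -336637*552 - 384196*(-1/23963) = -185823624 + 384196/23963 = -4452891117716/23963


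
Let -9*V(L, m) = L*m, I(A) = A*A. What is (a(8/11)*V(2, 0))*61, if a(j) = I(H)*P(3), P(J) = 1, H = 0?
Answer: 0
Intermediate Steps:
I(A) = A²
a(j) = 0 (a(j) = 0²*1 = 0*1 = 0)
V(L, m) = -L*m/9
(a(8/11)*V(2, 0))*61 = (0*(-⅑*2*0))*61 = (0*0)*61 = 0*61 = 0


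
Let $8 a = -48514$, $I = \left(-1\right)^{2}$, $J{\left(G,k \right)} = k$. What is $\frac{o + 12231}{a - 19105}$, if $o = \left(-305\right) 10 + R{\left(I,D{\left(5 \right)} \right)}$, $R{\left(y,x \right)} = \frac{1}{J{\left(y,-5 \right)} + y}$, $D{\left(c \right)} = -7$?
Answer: $- \frac{12241}{33559} \approx -0.36476$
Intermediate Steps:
$I = 1$
$R{\left(y,x \right)} = \frac{1}{-5 + y}$
$o = - \frac{12201}{4}$ ($o = \left(-305\right) 10 + \frac{1}{-5 + 1} = -3050 + \frac{1}{-4} = -3050 - \frac{1}{4} = - \frac{12201}{4} \approx -3050.3$)
$a = - \frac{24257}{4}$ ($a = \frac{1}{8} \left(-48514\right) = - \frac{24257}{4} \approx -6064.3$)
$\frac{o + 12231}{a - 19105} = \frac{- \frac{12201}{4} + 12231}{- \frac{24257}{4} - 19105} = \frac{36723}{4 \left(- \frac{100677}{4}\right)} = \frac{36723}{4} \left(- \frac{4}{100677}\right) = - \frac{12241}{33559}$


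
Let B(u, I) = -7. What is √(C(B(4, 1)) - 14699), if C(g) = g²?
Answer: 5*I*√586 ≈ 121.04*I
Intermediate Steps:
√(C(B(4, 1)) - 14699) = √((-7)² - 14699) = √(49 - 14699) = √(-14650) = 5*I*√586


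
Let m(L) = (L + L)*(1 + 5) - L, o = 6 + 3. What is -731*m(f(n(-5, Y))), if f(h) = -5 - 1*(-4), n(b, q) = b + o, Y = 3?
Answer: 8041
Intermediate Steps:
o = 9
n(b, q) = 9 + b (n(b, q) = b + 9 = 9 + b)
f(h) = -1 (f(h) = -5 + 4 = -1)
m(L) = 11*L (m(L) = (2*L)*6 - L = 12*L - L = 11*L)
-731*m(f(n(-5, Y))) = -8041*(-1) = -731*(-11) = 8041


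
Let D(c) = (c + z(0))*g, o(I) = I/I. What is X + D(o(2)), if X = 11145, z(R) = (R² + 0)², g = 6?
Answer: 11151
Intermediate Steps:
o(I) = 1
z(R) = R⁴ (z(R) = (R²)² = R⁴)
D(c) = 6*c (D(c) = (c + 0⁴)*6 = (c + 0)*6 = c*6 = 6*c)
X + D(o(2)) = 11145 + 6*1 = 11145 + 6 = 11151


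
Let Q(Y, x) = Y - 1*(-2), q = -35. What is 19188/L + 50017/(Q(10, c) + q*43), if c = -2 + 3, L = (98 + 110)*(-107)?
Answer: -21958193/639004 ≈ -34.363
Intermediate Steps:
L = -22256 (L = 208*(-107) = -22256)
c = 1
Q(Y, x) = 2 + Y (Q(Y, x) = Y + 2 = 2 + Y)
19188/L + 50017/(Q(10, c) + q*43) = 19188/(-22256) + 50017/((2 + 10) - 35*43) = 19188*(-1/22256) + 50017/(12 - 1505) = -369/428 + 50017/(-1493) = -369/428 + 50017*(-1/1493) = -369/428 - 50017/1493 = -21958193/639004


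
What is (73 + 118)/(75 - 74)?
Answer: 191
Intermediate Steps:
(73 + 118)/(75 - 74) = 191/1 = 191*1 = 191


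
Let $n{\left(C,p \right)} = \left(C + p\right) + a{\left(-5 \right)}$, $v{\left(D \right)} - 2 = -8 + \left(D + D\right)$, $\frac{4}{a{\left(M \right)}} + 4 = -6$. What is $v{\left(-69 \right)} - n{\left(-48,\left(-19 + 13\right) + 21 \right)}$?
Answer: $- \frac{553}{5} \approx -110.6$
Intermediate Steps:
$a{\left(M \right)} = - \frac{2}{5}$ ($a{\left(M \right)} = \frac{4}{-4 - 6} = \frac{4}{-10} = 4 \left(- \frac{1}{10}\right) = - \frac{2}{5}$)
$v{\left(D \right)} = -6 + 2 D$ ($v{\left(D \right)} = 2 + \left(-8 + \left(D + D\right)\right) = 2 + \left(-8 + 2 D\right) = -6 + 2 D$)
$n{\left(C,p \right)} = - \frac{2}{5} + C + p$ ($n{\left(C,p \right)} = \left(C + p\right) - \frac{2}{5} = - \frac{2}{5} + C + p$)
$v{\left(-69 \right)} - n{\left(-48,\left(-19 + 13\right) + 21 \right)} = \left(-6 + 2 \left(-69\right)\right) - \left(- \frac{2}{5} - 48 + \left(\left(-19 + 13\right) + 21\right)\right) = \left(-6 - 138\right) - \left(- \frac{2}{5} - 48 + \left(-6 + 21\right)\right) = -144 - \left(- \frac{2}{5} - 48 + 15\right) = -144 - - \frac{167}{5} = -144 + \frac{167}{5} = - \frac{553}{5}$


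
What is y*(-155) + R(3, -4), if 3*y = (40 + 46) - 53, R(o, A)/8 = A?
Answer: -1737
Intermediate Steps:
R(o, A) = 8*A
y = 11 (y = ((40 + 46) - 53)/3 = (86 - 53)/3 = (⅓)*33 = 11)
y*(-155) + R(3, -4) = 11*(-155) + 8*(-4) = -1705 - 32 = -1737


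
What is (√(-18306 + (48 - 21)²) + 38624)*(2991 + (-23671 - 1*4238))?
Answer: -962432832 - 224262*I*√217 ≈ -9.6243e+8 - 3.3036e+6*I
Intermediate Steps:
(√(-18306 + (48 - 21)²) + 38624)*(2991 + (-23671 - 1*4238)) = (√(-18306 + 27²) + 38624)*(2991 + (-23671 - 4238)) = (√(-18306 + 729) + 38624)*(2991 - 27909) = (√(-17577) + 38624)*(-24918) = (9*I*√217 + 38624)*(-24918) = (38624 + 9*I*√217)*(-24918) = -962432832 - 224262*I*√217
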